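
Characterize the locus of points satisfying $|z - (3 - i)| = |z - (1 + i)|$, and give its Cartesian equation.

|z - z1| = |z - z2| means z is equidistant from z1 and z2,
i.e. the perpendicular bisector of the segment from (3, -1) to (1, 1) (midpoint (2, 0)).
With z = x + yi, square both sides:
(x - 3)^2 + (y - (-1))^2 = (x - 1)^2 + (y - 1)^2
The x^2 and y^2 terms cancel: -4x + 4y = 2 - 10 = -8
Simplify: x - y = 2
Locus: Perpendicular bisector of the segment from (3, -1) to (1, 1): the line x - y = 2


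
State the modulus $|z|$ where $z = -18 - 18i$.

|z| = sqrt(a^2 + b^2) = sqrt((-18)^2 + (-18)^2) = sqrt(648) = sqrt(648)


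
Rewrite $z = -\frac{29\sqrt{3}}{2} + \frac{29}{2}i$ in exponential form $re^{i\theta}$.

r = |z| = sqrt((-29*sqrt(3)/2)^2 + (29/2)^2) = sqrt(2523/4 + 841/4) = sqrt(841) = 29
θ = arctan(b/a) = arctan(14.5/-25.1147) (quadrant-adjusted) = 150° = 5π/6
z = 29e^(i*5π/6)


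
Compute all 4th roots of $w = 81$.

|w| = 81, arg(w) = 0°
Root modulus = 81^(1/4) = 3
Root arguments: θ_k = (0° + 360°k)/4 for k = 0, 1, ..., 3
Roots: 3, 3i, -3, -3i


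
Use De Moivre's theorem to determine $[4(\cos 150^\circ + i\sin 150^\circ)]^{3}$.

By De Moivre: z^n = r^n(cos(nθ) + i sin(nθ))
= 4^3(cos(3*150°) + i sin(3*150°))
= 64(cos 90° + i sin 90°)
= 64i


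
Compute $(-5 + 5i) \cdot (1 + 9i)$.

(a1*a2 - b1*b2) + (a1*b2 + b1*a2)i
= (-5 - 45) + (-45 + 5)i
= -50 - 40i


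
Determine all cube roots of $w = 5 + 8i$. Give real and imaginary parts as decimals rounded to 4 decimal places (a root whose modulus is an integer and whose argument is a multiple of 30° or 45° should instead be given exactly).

|w| = sqrt(89) ≈ 9.433981, arg(w) ≈ 57.994617°
Root modulus = sqrt(89)^(1/3) ≈ 2.112994
Root arguments: θ_k = (arg(w) + 360°k)/3 for k = 0, 1, ..., 2
Compute each root as (root modulus)(cos θ_k + i sin θ_k) using full-precision intermediates, then round to 4 decimal places.
Roots: 1.9939 + 0.6995i, -1.6027 + 1.3770i, -0.3912 - 2.0765i


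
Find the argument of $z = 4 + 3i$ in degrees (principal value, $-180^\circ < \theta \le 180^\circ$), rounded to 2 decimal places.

θ = arctan(b/a) = arctan(3/4) (quadrant-adjusted) = 36.87°


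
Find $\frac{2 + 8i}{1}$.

Divisor is real, so divide each part by 1:
= 2 + 8i


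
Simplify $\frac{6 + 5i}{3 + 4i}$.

Multiply numerator and denominator by conjugate (3 - 4i):
= (6 + 5i)(3 - 4i) / (3^2 + 4^2)
= (38 - 9i) / 25
= 38/25 - (9/25)i


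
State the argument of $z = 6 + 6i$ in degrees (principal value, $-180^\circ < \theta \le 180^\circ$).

θ = arctan(b/a) = arctan(6/6) (quadrant-adjusted) = 45°


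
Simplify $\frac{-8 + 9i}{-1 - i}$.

Multiply numerator and denominator by conjugate (-1 + i):
= (-8 + 9i)(-1 + i) / ((-1)^2 + (-1)^2)
= (-1 - 17i) / 2
= -1/2 - (17/2)i


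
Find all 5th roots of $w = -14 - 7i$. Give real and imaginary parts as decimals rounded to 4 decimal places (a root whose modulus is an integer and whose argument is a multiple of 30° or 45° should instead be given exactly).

|w| = sqrt(245) ≈ 15.652476, arg(w) ≈ 206.565051°
Root modulus = sqrt(245)^(1/5) ≈ 1.733471
Root arguments: θ_k = (arg(w) + 360°k)/5 for k = 0, 1, ..., 4
Compute each root as (root modulus)(cos θ_k + i sin θ_k) using full-precision intermediates, then round to 4 decimal places.
Roots: 1.3020 + 1.1444i, -0.6860 + 1.5919i, -1.7260 - 0.1605i, -0.3807 - 1.6911i, 1.4907 - 0.8847i


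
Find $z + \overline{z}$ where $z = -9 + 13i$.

z + conjugate(z) = (a + bi) + (a - bi) = 2a
= 2 * (-9) = -18


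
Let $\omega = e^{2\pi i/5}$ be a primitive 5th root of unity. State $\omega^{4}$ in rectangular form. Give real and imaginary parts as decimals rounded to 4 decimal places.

ω^4 = e^(2πi·4/5) = e^(i·8π/5)
= cos(8π/5) + i sin(8π/5)
= 0.3090 - 0.9511i


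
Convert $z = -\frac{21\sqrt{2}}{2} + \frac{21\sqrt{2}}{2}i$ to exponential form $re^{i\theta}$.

r = |z| = sqrt((-21*sqrt(2)/2)^2 + (21*sqrt(2)/2)^2) = sqrt(441/2 + 441/2) = sqrt(441) = 21
θ = arctan(b/a) = arctan(14.8492/-14.8492) (quadrant-adjusted) = 135° = 3π/4
z = 21e^(i*3π/4)


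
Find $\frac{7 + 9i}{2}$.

Divisor is real, so divide each part by 2:
= 7/2 + (9/2)i


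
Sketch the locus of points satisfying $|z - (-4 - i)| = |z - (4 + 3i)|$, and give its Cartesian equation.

|z - z1| = |z - z2| means z is equidistant from z1 and z2,
i.e. the perpendicular bisector of the segment from (-4, -1) to (4, 3) (midpoint (0, 1)).
With z = x + yi, square both sides:
(x - (-4))^2 + (y - (-1))^2 = (x - 4)^2 + (y - 3)^2
The x^2 and y^2 terms cancel: 16x + 8y = 25 - 17 = 8
Simplify: 2x + y = 1
Locus: Perpendicular bisector of the segment from (-4, -1) to (4, 3): the line 2x + y = 1


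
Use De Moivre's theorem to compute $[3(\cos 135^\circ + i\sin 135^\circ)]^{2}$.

By De Moivre: z^n = r^n(cos(nθ) + i sin(nθ))
= 3^2(cos(2*135°) + i sin(2*135°))
= 9(cos 270° + i sin 270°)
= -9i


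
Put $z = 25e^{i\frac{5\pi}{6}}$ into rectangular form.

a = r cos θ = 25 * -sqrt(3)/2 = -25*sqrt(3)/2
b = r sin θ = 25 * 1/2 = 25/2
z = -25*sqrt(3)/2 + (25/2)i


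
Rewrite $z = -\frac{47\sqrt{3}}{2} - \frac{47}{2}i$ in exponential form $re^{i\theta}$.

r = |z| = sqrt((-47*sqrt(3)/2)^2 + (-47/2)^2) = sqrt(6627/4 + 2209/4) = sqrt(2209) = 47
θ = arctan(b/a) = arctan(-23.5/-40.7032) (quadrant-adjusted) = 210° = 7π/6
z = 47e^(i*7π/6)


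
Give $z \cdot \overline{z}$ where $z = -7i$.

z * conjugate(z) = |z|^2 = a^2 + b^2
= 0^2 + (-7)^2 = 49


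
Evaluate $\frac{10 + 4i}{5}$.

Divisor is real, so divide each part by 5:
= 2 + (4/5)i


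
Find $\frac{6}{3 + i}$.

Multiply numerator and denominator by conjugate (3 - i):
= (6)(3 - i) / (3^2 + 1^2)
= (18 - 6i) / 10
Divide through by 2: (9 - 3i) / 5
= 9/5 - (3/5)i


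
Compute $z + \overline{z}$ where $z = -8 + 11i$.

z + conjugate(z) = (a + bi) + (a - bi) = 2a
= 2 * (-8) = -16


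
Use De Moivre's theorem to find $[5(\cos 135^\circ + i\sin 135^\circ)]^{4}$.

By De Moivre: z^n = r^n(cos(nθ) + i sin(nθ))
= 5^4(cos(4*135°) + i sin(4*135°))
= 625(cos 180° + i sin 180°)
= -625


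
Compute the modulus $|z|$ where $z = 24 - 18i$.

|z| = sqrt(a^2 + b^2) = sqrt(24^2 + (-18)^2) = sqrt(900) = 30


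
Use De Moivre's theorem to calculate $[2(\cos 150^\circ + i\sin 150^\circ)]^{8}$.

By De Moivre: z^n = r^n(cos(nθ) + i sin(nθ))
= 2^8(cos(8*150°) + i sin(8*150°))
= 256(cos 120° + i sin 120°)
= -128 + 128*sqrt(3)i


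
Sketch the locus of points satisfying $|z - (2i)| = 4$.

|z - z0| = r describes a circle centered at z0 with radius r
Here z0 = 2i and r = 4
Locus: Circle centered at (0, 2) with radius 4


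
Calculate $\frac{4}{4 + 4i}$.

Multiply numerator and denominator by conjugate (4 - 4i):
= (4)(4 - 4i) / (4^2 + 4^2)
= (16 - 16i) / 32
Divide through by 16: (1 - i) / 2
= 1/2 - (1/2)i


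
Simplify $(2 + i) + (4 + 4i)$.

(2 + 4) + (1 + 4)i = 6 + 5i


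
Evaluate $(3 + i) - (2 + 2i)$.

(3 - 2) + (1 - 2)i = 1 - i


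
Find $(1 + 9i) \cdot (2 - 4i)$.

(a1*a2 - b1*b2) + (a1*b2 + b1*a2)i
= (2 - (-36)) + (-4 + 18)i
= 38 + 14i


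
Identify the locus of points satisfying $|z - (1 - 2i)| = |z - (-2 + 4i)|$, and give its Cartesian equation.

|z - z1| = |z - z2| means z is equidistant from z1 and z2,
i.e. the perpendicular bisector of the segment from (1, -2) to (-2, 4) (midpoint (-1/2, 1)).
With z = x + yi, square both sides:
(x - 1)^2 + (y - (-2))^2 = (x - (-2))^2 + (y - 4)^2
The x^2 and y^2 terms cancel: -6x + 12y = 20 - 5 = 15
Simplify: 2x - 4y = -5
Locus: Perpendicular bisector of the segment from (1, -2) to (-2, 4): the line 2x - 4y = -5


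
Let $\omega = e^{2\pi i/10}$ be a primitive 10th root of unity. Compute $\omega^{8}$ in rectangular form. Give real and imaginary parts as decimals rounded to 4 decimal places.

ω^8 = e^(2πi·8/10) = e^(i·8π/5)
= cos(8π/5) + i sin(8π/5)
= 0.3090 - 0.9511i


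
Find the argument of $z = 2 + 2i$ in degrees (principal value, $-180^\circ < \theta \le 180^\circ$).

θ = arctan(b/a) = arctan(2/2) (quadrant-adjusted) = 45°


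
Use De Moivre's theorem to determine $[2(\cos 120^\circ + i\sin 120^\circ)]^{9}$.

By De Moivre: z^n = r^n(cos(nθ) + i sin(nθ))
= 2^9(cos(9*120°) + i sin(9*120°))
= 512(cos 0° + i sin 0°)
= 512


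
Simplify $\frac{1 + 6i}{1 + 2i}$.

Multiply numerator and denominator by conjugate (1 - 2i):
= (1 + 6i)(1 - 2i) / (1^2 + 2^2)
= (13 + 4i) / 5
= 13/5 + (4/5)i


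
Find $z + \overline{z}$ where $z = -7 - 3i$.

z + conjugate(z) = (a + bi) + (a - bi) = 2a
= 2 * (-7) = -14


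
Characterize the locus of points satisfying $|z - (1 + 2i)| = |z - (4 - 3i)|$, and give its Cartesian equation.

|z - z1| = |z - z2| means z is equidistant from z1 and z2,
i.e. the perpendicular bisector of the segment from (1, 2) to (4, -3) (midpoint (5/2, -1/2)).
With z = x + yi, square both sides:
(x - 1)^2 + (y - 2)^2 = (x - 4)^2 + (y - (-3))^2
The x^2 and y^2 terms cancel: 6x + (-10)y = 25 - 5 = 20
Simplify: 3x - 5y = 10
Locus: Perpendicular bisector of the segment from (1, 2) to (4, -3): the line 3x - 5y = 10


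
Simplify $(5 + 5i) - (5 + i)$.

(5 - 5) + (5 - 1)i = 4i


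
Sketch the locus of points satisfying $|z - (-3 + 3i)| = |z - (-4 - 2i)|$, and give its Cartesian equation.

|z - z1| = |z - z2| means z is equidistant from z1 and z2,
i.e. the perpendicular bisector of the segment from (-3, 3) to (-4, -2) (midpoint (-7/2, 1/2)).
With z = x + yi, square both sides:
(x - (-3))^2 + (y - 3)^2 = (x - (-4))^2 + (y - (-2))^2
The x^2 and y^2 terms cancel: -2x + (-10)y = 20 - 18 = 2
Simplify: x + 5y = -1
Locus: Perpendicular bisector of the segment from (-3, 3) to (-4, -2): the line x + 5y = -1


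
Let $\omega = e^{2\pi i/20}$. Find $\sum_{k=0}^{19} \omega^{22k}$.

Let ζ = ω^22 = e^(2πi·22/20). Since 20 ∤ 22, ζ ≠ 1.
Sum = Σ_{k=0}^{19} ζ^k = (ζ^20 - 1)/(ζ - 1) = (ω^{22·20} - 1)/(ζ - 1) = (1 - 1)/(ζ - 1) = 0


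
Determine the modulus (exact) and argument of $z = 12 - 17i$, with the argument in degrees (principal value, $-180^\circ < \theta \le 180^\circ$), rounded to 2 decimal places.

|z| = sqrt(12^2 + (-17)^2) = sqrt(433)
arg(z) = arctan(b/a) = arctan(-17/12) (quadrant-adjusted) = -54.78°


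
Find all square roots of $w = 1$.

|w| = 1, arg(w) = 0°
Root modulus = 1^(1/2) = 1
Root arguments: θ_k = (0° + 360°k)/2 for k = 0, 1, ..., 1
Roots: 1, -1


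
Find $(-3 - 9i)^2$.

(a + bi)^2 = a^2 - b^2 + 2abi
= (-3)^2 - (-9)^2 + 2*(-3)*(-9)i
= -72 + 54i


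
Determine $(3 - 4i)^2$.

(a + bi)^2 = a^2 - b^2 + 2abi
= 3^2 - (-4)^2 + 2*3*(-4)i
= -7 - 24i


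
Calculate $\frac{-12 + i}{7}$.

Divisor is real, so divide each part by 7:
= -12/7 + (1/7)i


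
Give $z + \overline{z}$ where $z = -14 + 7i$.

z + conjugate(z) = (a + bi) + (a - bi) = 2a
= 2 * (-14) = -28


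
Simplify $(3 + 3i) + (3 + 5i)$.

(3 + 3) + (3 + 5)i = 6 + 8i


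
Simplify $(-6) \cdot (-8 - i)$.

(a1*a2 - b1*b2) + (a1*b2 + b1*a2)i
= (48 - 0) + (6 + 0)i
= 48 + 6i


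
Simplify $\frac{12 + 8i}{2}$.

Divisor is real, so divide each part by 2:
= 6 + 4i


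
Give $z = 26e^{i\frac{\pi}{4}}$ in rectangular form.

a = r cos θ = 26 * sqrt(2)/2 = 13*sqrt(2)
b = r sin θ = 26 * sqrt(2)/2 = 13*sqrt(2)
z = 13*sqrt(2) + 13*sqrt(2)i


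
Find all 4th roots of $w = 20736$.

|w| = 20736, arg(w) = 0°
Root modulus = 20736^(1/4) = 12
Root arguments: θ_k = (0° + 360°k)/4 for k = 0, 1, ..., 3
Roots: 12, 12i, -12, -12i


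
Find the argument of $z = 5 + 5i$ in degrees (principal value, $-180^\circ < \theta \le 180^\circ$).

θ = arctan(b/a) = arctan(5/5) (quadrant-adjusted) = 45°


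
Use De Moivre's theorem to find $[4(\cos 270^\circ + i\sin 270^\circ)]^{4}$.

By De Moivre: z^n = r^n(cos(nθ) + i sin(nθ))
= 4^4(cos(4*270°) + i sin(4*270°))
= 256(cos 0° + i sin 0°)
= 256


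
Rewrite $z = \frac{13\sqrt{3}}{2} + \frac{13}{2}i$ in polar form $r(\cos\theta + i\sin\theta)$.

r = |z| = sqrt(a^2 + b^2) = sqrt((13*sqrt(3)/2)^2 + (13/2)^2) = sqrt(507/4 + 169/4) = sqrt(169) = 13
θ = arctan(b/a) = arctan(6.5/11.2583) (quadrant-adjusted) = 30°
z = 13(cos 30° + i sin 30°)


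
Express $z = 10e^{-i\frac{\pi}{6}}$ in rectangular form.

a = r cos θ = 10 * sqrt(3)/2 = 5*sqrt(3)
b = r sin θ = 10 * -1/2 = -5
z = 5*sqrt(3) - 5i


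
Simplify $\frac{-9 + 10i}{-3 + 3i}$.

Multiply numerator and denominator by conjugate (-3 - 3i):
= (-9 + 10i)(-3 - 3i) / ((-3)^2 + 3^2)
= (57 - 3i) / 18
Divide through by 3: (19 - i) / 6
= 19/6 - (1/6)i


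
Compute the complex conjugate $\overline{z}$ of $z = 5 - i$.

If z = a + bi, then conjugate(z) = a - bi
conjugate(5 - i) = 5 + i


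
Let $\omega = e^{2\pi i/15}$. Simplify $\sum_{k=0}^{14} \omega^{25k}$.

Let ζ = ω^25 = e^(2πi·25/15). Since 15 ∤ 25, ζ ≠ 1.
Sum = Σ_{k=0}^{14} ζ^k = (ζ^15 - 1)/(ζ - 1) = (ω^{25·15} - 1)/(ζ - 1) = (1 - 1)/(ζ - 1) = 0


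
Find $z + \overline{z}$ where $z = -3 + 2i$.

z + conjugate(z) = (a + bi) + (a - bi) = 2a
= 2 * (-3) = -6


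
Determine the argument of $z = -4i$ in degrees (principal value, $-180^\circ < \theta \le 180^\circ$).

a = 0 and b < 0, so z lies on the negative imaginary axis: θ = -90°


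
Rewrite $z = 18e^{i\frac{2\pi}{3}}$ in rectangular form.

a = r cos θ = 18 * -1/2 = -9
b = r sin θ = 18 * sqrt(3)/2 = 9*sqrt(3)
z = -9 + 9*sqrt(3)i


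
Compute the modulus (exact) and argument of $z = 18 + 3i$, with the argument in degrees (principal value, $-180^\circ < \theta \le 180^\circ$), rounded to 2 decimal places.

|z| = sqrt(18^2 + 3^2) = sqrt(333)
arg(z) = arctan(b/a) = arctan(3/18) (quadrant-adjusted) = 9.46°


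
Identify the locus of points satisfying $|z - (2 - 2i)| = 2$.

|z - z0| = r describes a circle centered at z0 with radius r
Here z0 = 2 - 2i and r = 2
Locus: Circle centered at (2, -2) with radius 2


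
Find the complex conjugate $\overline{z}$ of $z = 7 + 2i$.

If z = a + bi, then conjugate(z) = a - bi
conjugate(7 + 2i) = 7 - 2i


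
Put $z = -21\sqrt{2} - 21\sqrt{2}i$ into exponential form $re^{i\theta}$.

r = |z| = sqrt((-21*sqrt(2))^2 + (-21*sqrt(2))^2) = sqrt(882 + 882) = sqrt(1764) = 42
θ = arctan(b/a) = arctan(-29.6985/-29.6985) (quadrant-adjusted) = 225° = 5π/4
z = 42e^(i*5π/4)


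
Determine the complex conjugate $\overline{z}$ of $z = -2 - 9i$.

If z = a + bi, then conjugate(z) = a - bi
conjugate(-2 - 9i) = -2 + 9i


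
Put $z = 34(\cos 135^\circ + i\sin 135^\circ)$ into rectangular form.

a = r cos θ = 34 * -sqrt(2)/2 = -17*sqrt(2)
b = r sin θ = 34 * sqrt(2)/2 = 17*sqrt(2)
z = -17*sqrt(2) + 17*sqrt(2)i


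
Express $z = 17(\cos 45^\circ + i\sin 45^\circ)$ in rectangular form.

a = r cos θ = 17 * sqrt(2)/2 = 17*sqrt(2)/2
b = r sin θ = 17 * sqrt(2)/2 = 17*sqrt(2)/2
z = 17*sqrt(2)/2 + (17*sqrt(2)/2)i


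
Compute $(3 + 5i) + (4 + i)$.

(3 + 4) + (5 + 1)i = 7 + 6i


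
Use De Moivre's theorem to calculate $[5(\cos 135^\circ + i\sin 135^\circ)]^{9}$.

By De Moivre: z^n = r^n(cos(nθ) + i sin(nθ))
= 5^9(cos(9*135°) + i sin(9*135°))
= 1953125(cos 135° + i sin 135°)
= -1953125*sqrt(2)/2 + (1953125*sqrt(2)/2)i


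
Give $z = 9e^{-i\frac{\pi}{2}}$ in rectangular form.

a = r cos θ = 9 * 0 = 0
b = r sin θ = 9 * -1 = -9
z = -9i


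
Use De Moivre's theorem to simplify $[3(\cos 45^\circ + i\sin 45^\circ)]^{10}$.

By De Moivre: z^n = r^n(cos(nθ) + i sin(nθ))
= 3^10(cos(10*45°) + i sin(10*45°))
= 59049(cos 90° + i sin 90°)
= 59049i


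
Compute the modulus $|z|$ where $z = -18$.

|z| = sqrt(a^2 + b^2) = sqrt((-18)^2 + 0^2) = sqrt(324) = 18


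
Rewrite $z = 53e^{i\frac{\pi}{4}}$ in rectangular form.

a = r cos θ = 53 * sqrt(2)/2 = 53*sqrt(2)/2
b = r sin θ = 53 * sqrt(2)/2 = 53*sqrt(2)/2
z = 53*sqrt(2)/2 + (53*sqrt(2)/2)i


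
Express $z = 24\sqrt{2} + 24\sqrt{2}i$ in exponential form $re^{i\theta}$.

r = |z| = sqrt((24*sqrt(2))^2 + (24*sqrt(2))^2) = sqrt(1152 + 1152) = sqrt(2304) = 48
θ = arctan(b/a) = arctan(33.9411/33.9411) (quadrant-adjusted) = 45° = π/4
z = 48e^(i*π/4)


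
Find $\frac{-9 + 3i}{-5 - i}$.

Multiply numerator and denominator by conjugate (-5 + i):
= (-9 + 3i)(-5 + i) / ((-5)^2 + (-1)^2)
= (42 - 24i) / 26
Divide through by 2: (21 - 12i) / 13
= 21/13 - (12/13)i


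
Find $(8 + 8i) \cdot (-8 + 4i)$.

(a1*a2 - b1*b2) + (a1*b2 + b1*a2)i
= (-64 - 32) + (32 + (-64))i
= -96 - 32i


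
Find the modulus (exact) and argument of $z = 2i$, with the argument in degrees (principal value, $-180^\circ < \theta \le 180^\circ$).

|z| = sqrt(0^2 + 2^2) = 2
a = 0 and b > 0, so z lies on the positive imaginary axis: arg(z) = 90°


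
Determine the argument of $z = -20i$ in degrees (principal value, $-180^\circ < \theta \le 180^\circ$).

a = 0 and b < 0, so z lies on the negative imaginary axis: θ = -90°


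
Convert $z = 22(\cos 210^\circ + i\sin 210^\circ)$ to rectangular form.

a = r cos θ = 22 * -sqrt(3)/2 = -11*sqrt(3)
b = r sin θ = 22 * -1/2 = -11
z = -11*sqrt(3) - 11i


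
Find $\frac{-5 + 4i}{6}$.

Divisor is real, so divide each part by 6:
= -5/6 + (2/3)i


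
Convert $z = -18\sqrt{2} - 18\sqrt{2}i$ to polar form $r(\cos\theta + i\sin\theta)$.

r = |z| = sqrt(a^2 + b^2) = sqrt((-18*sqrt(2))^2 + (-18*sqrt(2))^2) = sqrt(648 + 648) = sqrt(1296) = 36
θ = arctan(b/a) = arctan(-25.4558/-25.4558) (quadrant-adjusted) = 225°
z = 36(cos 225° + i sin 225°)


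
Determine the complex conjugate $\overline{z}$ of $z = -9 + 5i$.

If z = a + bi, then conjugate(z) = a - bi
conjugate(-9 + 5i) = -9 - 5i


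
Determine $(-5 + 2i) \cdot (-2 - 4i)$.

(a1*a2 - b1*b2) + (a1*b2 + b1*a2)i
= (10 - (-8)) + (20 + (-4))i
= 18 + 16i


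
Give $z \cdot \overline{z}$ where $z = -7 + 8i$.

z * conjugate(z) = |z|^2 = a^2 + b^2
= (-7)^2 + 8^2 = 113


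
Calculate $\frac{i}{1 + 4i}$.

Multiply numerator and denominator by conjugate (1 - 4i):
= (i)(1 - 4i) / (1^2 + 4^2)
= (4 + i) / 17
= 4/17 + (1/17)i


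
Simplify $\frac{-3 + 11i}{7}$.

Divisor is real, so divide each part by 7:
= -3/7 + (11/7)i


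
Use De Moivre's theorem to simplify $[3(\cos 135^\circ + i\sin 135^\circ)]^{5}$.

By De Moivre: z^n = r^n(cos(nθ) + i sin(nθ))
= 3^5(cos(5*135°) + i sin(5*135°))
= 243(cos 315° + i sin 315°)
= 243*sqrt(2)/2 - (243*sqrt(2)/2)i


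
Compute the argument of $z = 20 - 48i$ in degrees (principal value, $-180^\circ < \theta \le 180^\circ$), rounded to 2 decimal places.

θ = arctan(b/a) = arctan(-48/20) (quadrant-adjusted) = -67.38°


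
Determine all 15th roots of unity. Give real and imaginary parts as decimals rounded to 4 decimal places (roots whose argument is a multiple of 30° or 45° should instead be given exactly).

ω_k = e^(2πik/15) = cos(2πk/15) + i sin(2πk/15) for k = 0, 1, ..., 14
Roots: 1, 0.9135 + 0.4067i, 0.6691 + 0.7431i, 0.3090 + 0.9511i, -0.1045 + 0.9945i, -1/2 + (sqrt(3)/2)i, -0.8090 + 0.5878i, -0.9781 + 0.2079i, -0.9781 - 0.2079i, -0.8090 - 0.5878i, -1/2 - (sqrt(3)/2)i, -0.1045 - 0.9945i, 0.3090 - 0.9511i, 0.6691 - 0.7431i, 0.9135 - 0.4067i


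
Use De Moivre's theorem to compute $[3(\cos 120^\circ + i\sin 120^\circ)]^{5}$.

By De Moivre: z^n = r^n(cos(nθ) + i sin(nθ))
= 3^5(cos(5*120°) + i sin(5*120°))
= 243(cos 240° + i sin 240°)
= -243/2 - (243*sqrt(3)/2)i


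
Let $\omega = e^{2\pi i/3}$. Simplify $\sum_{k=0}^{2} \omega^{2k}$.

Let ζ = ω^2 = e^(2πi·2/3). Since 3 ∤ 2, ζ ≠ 1.
Sum = Σ_{k=0}^{2} ζ^k = (ζ^3 - 1)/(ζ - 1) = (ω^{2·3} - 1)/(ζ - 1) = (1 - 1)/(ζ - 1) = 0


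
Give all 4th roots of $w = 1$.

|w| = 1, arg(w) = 0°
Root modulus = 1^(1/4) = 1
Root arguments: θ_k = (0° + 360°k)/4 for k = 0, 1, ..., 3
Roots: 1, i, -1, -i


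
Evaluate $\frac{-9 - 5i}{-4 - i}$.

Multiply numerator and denominator by conjugate (-4 + i):
= (-9 - 5i)(-4 + i) / ((-4)^2 + (-1)^2)
= (41 + 11i) / 17
= 41/17 + (11/17)i


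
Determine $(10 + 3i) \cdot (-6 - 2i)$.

(a1*a2 - b1*b2) + (a1*b2 + b1*a2)i
= (-60 - (-6)) + (-20 + (-18))i
= -54 - 38i


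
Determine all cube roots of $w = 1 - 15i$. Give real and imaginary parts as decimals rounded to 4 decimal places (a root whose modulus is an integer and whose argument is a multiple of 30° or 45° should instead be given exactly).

|w| = sqrt(226) ≈ 15.033296, arg(w) ≈ 273.814075°
Root modulus = sqrt(226)^(1/3) ≈ 2.468036
Root arguments: θ_k = (arg(w) + 360°k)/3 for k = 0, 1, ..., 2
Compute each root as (root modulus)(cos θ_k + i sin θ_k) using full-precision intermediates, then round to 4 decimal places.
Roots: -0.0548 + 2.4674i, -2.1095 - 1.2811i, 2.1642 - 1.1863i


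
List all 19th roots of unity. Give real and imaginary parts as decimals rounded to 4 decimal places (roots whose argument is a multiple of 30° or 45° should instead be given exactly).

ω_k = e^(2πik/19) = cos(2πk/19) + i sin(2πk/19) for k = 0, 1, ..., 18
Roots: 1, 0.9458 + 0.3247i, 0.7891 + 0.6142i, 0.5469 + 0.8372i, 0.2455 + 0.9694i, -0.0826 + 0.9966i, -0.4017 + 0.9158i, -0.6773 + 0.7357i, -0.8795 + 0.4759i, -0.9864 + 0.1646i, -0.9864 - 0.1646i, -0.8795 - 0.4759i, -0.6773 - 0.7357i, -0.4017 - 0.9158i, -0.0826 - 0.9966i, 0.2455 - 0.9694i, 0.5469 - 0.8372i, 0.7891 - 0.6142i, 0.9458 - 0.3247i


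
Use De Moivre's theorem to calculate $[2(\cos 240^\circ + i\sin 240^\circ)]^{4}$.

By De Moivre: z^n = r^n(cos(nθ) + i sin(nθ))
= 2^4(cos(4*240°) + i sin(4*240°))
= 16(cos 240° + i sin 240°)
= -8 - 8*sqrt(3)i


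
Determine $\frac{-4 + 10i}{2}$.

Divisor is real, so divide each part by 2:
= -2 + 5i


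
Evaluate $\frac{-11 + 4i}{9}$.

Divisor is real, so divide each part by 9:
= -11/9 + (4/9)i


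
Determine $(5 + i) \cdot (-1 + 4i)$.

(a1*a2 - b1*b2) + (a1*b2 + b1*a2)i
= (-5 - 4) + (20 + (-1))i
= -9 + 19i


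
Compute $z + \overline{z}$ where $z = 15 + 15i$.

z + conjugate(z) = (a + bi) + (a - bi) = 2a
= 2 * 15 = 30


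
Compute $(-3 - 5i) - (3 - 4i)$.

(-3 - 3) + (-5 - (-4))i = -6 - i


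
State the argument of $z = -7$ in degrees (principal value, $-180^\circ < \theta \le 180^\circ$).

b = 0 and a < 0, so z lies on the negative real axis: θ = 180°


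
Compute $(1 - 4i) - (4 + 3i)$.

(1 - 4) + (-4 - 3)i = -3 - 7i


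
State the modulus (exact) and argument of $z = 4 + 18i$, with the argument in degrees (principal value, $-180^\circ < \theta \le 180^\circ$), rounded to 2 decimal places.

|z| = sqrt(4^2 + 18^2) = sqrt(340)
arg(z) = arctan(b/a) = arctan(18/4) (quadrant-adjusted) = 77.47°


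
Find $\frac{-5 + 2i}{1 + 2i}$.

Multiply numerator and denominator by conjugate (1 - 2i):
= (-5 + 2i)(1 - 2i) / (1^2 + 2^2)
= (-1 + 12i) / 5
= -1/5 + (12/5)i


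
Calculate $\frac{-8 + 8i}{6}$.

Divisor is real, so divide each part by 6:
= -4/3 + (4/3)i


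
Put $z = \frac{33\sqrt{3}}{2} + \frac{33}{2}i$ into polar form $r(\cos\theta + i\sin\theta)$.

r = |z| = sqrt(a^2 + b^2) = sqrt((33*sqrt(3)/2)^2 + (33/2)^2) = sqrt(3267/4 + 1089/4) = sqrt(1089) = 33
θ = arctan(b/a) = arctan(16.5/28.5788) (quadrant-adjusted) = 30°
z = 33(cos 30° + i sin 30°)


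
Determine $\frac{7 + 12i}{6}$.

Divisor is real, so divide each part by 6:
= 7/6 + 2i


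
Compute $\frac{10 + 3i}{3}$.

Divisor is real, so divide each part by 3:
= 10/3 + i


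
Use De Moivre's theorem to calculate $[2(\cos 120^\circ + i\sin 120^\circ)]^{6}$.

By De Moivre: z^n = r^n(cos(nθ) + i sin(nθ))
= 2^6(cos(6*120°) + i sin(6*120°))
= 64(cos 0° + i sin 0°)
= 64


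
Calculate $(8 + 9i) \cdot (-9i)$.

(a1*a2 - b1*b2) + (a1*b2 + b1*a2)i
= (0 - (-81)) + (-72 + 0)i
= 81 - 72i


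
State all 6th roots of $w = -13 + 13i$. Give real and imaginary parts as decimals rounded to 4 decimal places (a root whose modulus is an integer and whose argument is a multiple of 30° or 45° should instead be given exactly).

|w| = sqrt(338) ≈ 18.384776, arg(w) = 135°
Root modulus = sqrt(338)^(1/6) ≈ 1.624587
Root arguments: θ_k = (135° + 360°k)/6 for k = 0, 1, ..., 5
Compute each root as (root modulus)(cos θ_k + i sin θ_k) using full-precision intermediates, then round to 4 decimal places.
Roots: 1.5009 + 0.6217i, 0.2121 + 1.6107i, -1.2889 + 0.9890i, -1.5009 - 0.6217i, -0.2121 - 1.6107i, 1.2889 - 0.9890i


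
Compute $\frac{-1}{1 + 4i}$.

Multiply numerator and denominator by conjugate (1 - 4i):
= (-1)(1 - 4i) / (1^2 + 4^2)
= (-1 + 4i) / 17
= -1/17 + (4/17)i


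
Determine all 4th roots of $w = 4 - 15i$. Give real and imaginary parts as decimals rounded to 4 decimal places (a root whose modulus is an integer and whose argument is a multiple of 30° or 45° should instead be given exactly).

|w| = sqrt(241) ≈ 15.524175, arg(w) ≈ 284.931417°
Root modulus = sqrt(241)^(1/4) ≈ 1.984962
Root arguments: θ_k = (arg(w) + 360°k)/4 for k = 0, 1, ..., 3
Compute each root as (root modulus)(cos θ_k + i sin θ_k) using full-precision intermediates, then round to 4 decimal places.
Roots: 0.6386 + 1.8794i, -1.8794 + 0.6386i, -0.6386 - 1.8794i, 1.8794 - 0.6386i


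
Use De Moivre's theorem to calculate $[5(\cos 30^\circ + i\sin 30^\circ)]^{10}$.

By De Moivre: z^n = r^n(cos(nθ) + i sin(nθ))
= 5^10(cos(10*30°) + i sin(10*30°))
= 9765625(cos 300° + i sin 300°)
= 9765625/2 - (9765625*sqrt(3)/2)i


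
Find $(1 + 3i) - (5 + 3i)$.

(1 - 5) + (3 - 3)i = -4


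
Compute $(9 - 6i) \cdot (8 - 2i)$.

(a1*a2 - b1*b2) + (a1*b2 + b1*a2)i
= (72 - 12) + (-18 + (-48))i
= 60 - 66i


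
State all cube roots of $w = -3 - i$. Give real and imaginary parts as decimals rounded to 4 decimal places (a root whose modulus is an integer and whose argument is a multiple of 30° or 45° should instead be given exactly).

|w| = sqrt(10) ≈ 3.162278, arg(w) ≈ 198.434949°
Root modulus = sqrt(10)^(1/3) ≈ 1.467799
Root arguments: θ_k = (arg(w) + 360°k)/3 for k = 0, 1, ..., 2
Compute each root as (root modulus)(cos θ_k + i sin θ_k) using full-precision intermediates, then round to 4 decimal places.
Roots: 0.5936 + 1.3424i, -1.4594 - 0.1571i, 0.8658 - 1.1853i


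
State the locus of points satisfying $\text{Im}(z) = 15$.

Im(z) = y where z = x + yi; the equation y = 15 is satisfied by all points with that y-coordinate
Locus: Horizontal line y = 15


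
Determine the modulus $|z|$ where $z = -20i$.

|z| = sqrt(a^2 + b^2) = sqrt(0^2 + (-20)^2) = sqrt(400) = 20


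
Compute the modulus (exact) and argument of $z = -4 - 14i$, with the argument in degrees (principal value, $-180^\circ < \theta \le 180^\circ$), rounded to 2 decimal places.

|z| = sqrt((-4)^2 + (-14)^2) = sqrt(212)
arg(z) = arctan(b/a) = arctan(-14/-4) (quadrant-adjusted) = -105.95°


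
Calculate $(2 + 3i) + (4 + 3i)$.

(2 + 4) + (3 + 3)i = 6 + 6i


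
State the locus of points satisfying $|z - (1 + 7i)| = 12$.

|z - z0| = r describes a circle centered at z0 with radius r
Here z0 = 1 + 7i and r = 12
Locus: Circle centered at (1, 7) with radius 12


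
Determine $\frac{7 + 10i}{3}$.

Divisor is real, so divide each part by 3:
= 7/3 + (10/3)i


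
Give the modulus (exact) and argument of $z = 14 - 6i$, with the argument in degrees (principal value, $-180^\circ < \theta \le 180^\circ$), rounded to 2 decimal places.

|z| = sqrt(14^2 + (-6)^2) = sqrt(232)
arg(z) = arctan(b/a) = arctan(-6/14) (quadrant-adjusted) = -23.20°


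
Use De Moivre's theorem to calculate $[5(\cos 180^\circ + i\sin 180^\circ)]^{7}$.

By De Moivre: z^n = r^n(cos(nθ) + i sin(nθ))
= 5^7(cos(7*180°) + i sin(7*180°))
= 78125(cos 180° + i sin 180°)
= -78125


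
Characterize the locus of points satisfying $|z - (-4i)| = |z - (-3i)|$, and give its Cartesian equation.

|z - z1| = |z - z2| means z is equidistant from z1 and z2,
i.e. the perpendicular bisector of the segment from (0, -4) to (0, -3) (midpoint (0, -7/2)).
With z = x + yi, square both sides:
(x - 0)^2 + (y - (-4))^2 = (x - 0)^2 + (y - (-3))^2
The x^2 and y^2 terms cancel: 0x + 2y = 9 - 16 = -7
Simplify: y = -7/2
Locus: Perpendicular bisector of the segment from (0, -4) to (0, -3): the line y = -7/2


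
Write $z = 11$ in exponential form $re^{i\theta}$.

r = |z| = sqrt((11)^2 + (0)^2) = sqrt(121 + 0) = sqrt(121) = 11
b = 0 and a > 0, so z lies on the positive real axis: θ = 0
z = 11e^(i*0) = 11


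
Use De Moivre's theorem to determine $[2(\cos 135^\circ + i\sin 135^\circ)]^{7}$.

By De Moivre: z^n = r^n(cos(nθ) + i sin(nθ))
= 2^7(cos(7*135°) + i sin(7*135°))
= 128(cos 225° + i sin 225°)
= -64*sqrt(2) - 64*sqrt(2)i


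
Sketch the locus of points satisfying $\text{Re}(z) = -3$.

Re(z) = x where z = x + yi; the equation x = -3 is satisfied by all points with that x-coordinate
Locus: Vertical line x = -3


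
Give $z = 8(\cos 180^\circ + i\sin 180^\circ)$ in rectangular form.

a = r cos θ = 8 * -1 = -8
b = r sin θ = 8 * 0 = 0
z = -8


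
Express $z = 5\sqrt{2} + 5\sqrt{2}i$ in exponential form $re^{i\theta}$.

r = |z| = sqrt((5*sqrt(2))^2 + (5*sqrt(2))^2) = sqrt(50 + 50) = sqrt(100) = 10
θ = arctan(b/a) = arctan(7.0711/7.0711) (quadrant-adjusted) = 45° = π/4
z = 10e^(i*π/4)


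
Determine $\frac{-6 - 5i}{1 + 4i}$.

Multiply numerator and denominator by conjugate (1 - 4i):
= (-6 - 5i)(1 - 4i) / (1^2 + 4^2)
= (-26 + 19i) / 17
= -26/17 + (19/17)i


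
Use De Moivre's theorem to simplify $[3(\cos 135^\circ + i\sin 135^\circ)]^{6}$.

By De Moivre: z^n = r^n(cos(nθ) + i sin(nθ))
= 3^6(cos(6*135°) + i sin(6*135°))
= 729(cos 90° + i sin 90°)
= 729i


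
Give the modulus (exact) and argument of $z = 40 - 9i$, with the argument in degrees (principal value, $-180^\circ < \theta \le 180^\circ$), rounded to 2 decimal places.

|z| = sqrt(40^2 + (-9)^2) = 41
arg(z) = arctan(b/a) = arctan(-9/40) (quadrant-adjusted) = -12.68°


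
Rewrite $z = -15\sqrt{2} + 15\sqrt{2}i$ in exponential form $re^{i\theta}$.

r = |z| = sqrt((-15*sqrt(2))^2 + (15*sqrt(2))^2) = sqrt(450 + 450) = sqrt(900) = 30
θ = arctan(b/a) = arctan(21.2132/-21.2132) (quadrant-adjusted) = 135° = 3π/4
z = 30e^(i*3π/4)


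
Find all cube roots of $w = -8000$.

|w| = 8000, arg(w) = 180°
Root modulus = 8000^(1/3) = 20
Root arguments: θ_k = (180° + 360°k)/3 for k = 0, 1, ..., 2
Roots: 10 + 10*sqrt(3)i, -20, 10 - 10*sqrt(3)i


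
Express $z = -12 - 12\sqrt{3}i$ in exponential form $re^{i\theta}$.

r = |z| = sqrt((-12)^2 + (-12*sqrt(3))^2) = sqrt(144 + 432) = sqrt(576) = 24
θ = arctan(b/a) = arctan(-20.7846/-12) (quadrant-adjusted) = -120° = -2π/3
z = 24e^(-i*2π/3)


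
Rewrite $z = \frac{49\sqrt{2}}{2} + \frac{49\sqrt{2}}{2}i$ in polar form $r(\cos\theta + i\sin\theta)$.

r = |z| = sqrt(a^2 + b^2) = sqrt((49*sqrt(2)/2)^2 + (49*sqrt(2)/2)^2) = sqrt(2401/2 + 2401/2) = sqrt(2401) = 49
θ = arctan(b/a) = arctan(34.6482/34.6482) (quadrant-adjusted) = 45°
z = 49(cos 45° + i sin 45°)


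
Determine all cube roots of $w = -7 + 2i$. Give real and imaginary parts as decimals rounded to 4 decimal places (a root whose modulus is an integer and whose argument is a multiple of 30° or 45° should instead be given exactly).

|w| = sqrt(53) ≈ 7.280110, arg(w) ≈ 164.054604°
Root modulus = sqrt(53)^(1/3) ≈ 1.938114
Root arguments: θ_k = (arg(w) + 360°k)/3 for k = 0, 1, ..., 2
Compute each root as (root modulus)(cos θ_k + i sin θ_k) using full-precision intermediates, then round to 4 decimal places.
Roots: 1.1204 + 1.5815i, -1.9298 + 0.1795i, 0.8094 - 1.7610i


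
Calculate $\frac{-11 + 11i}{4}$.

Divisor is real, so divide each part by 4:
= -11/4 + (11/4)i


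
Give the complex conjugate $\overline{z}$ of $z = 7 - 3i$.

If z = a + bi, then conjugate(z) = a - bi
conjugate(7 - 3i) = 7 + 3i


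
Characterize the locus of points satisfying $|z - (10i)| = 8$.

|z - z0| = r describes a circle centered at z0 with radius r
Here z0 = 10i and r = 8
Locus: Circle centered at (0, 10) with radius 8


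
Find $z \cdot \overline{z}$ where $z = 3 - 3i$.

z * conjugate(z) = |z|^2 = a^2 + b^2
= 3^2 + (-3)^2 = 18


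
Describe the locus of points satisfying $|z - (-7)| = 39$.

|z - z0| = r describes a circle centered at z0 with radius r
Here z0 = -7 and r = 39
Locus: Circle centered at (-7, 0) with radius 39


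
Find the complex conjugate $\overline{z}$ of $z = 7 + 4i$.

If z = a + bi, then conjugate(z) = a - bi
conjugate(7 + 4i) = 7 - 4i


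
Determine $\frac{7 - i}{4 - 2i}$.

Multiply numerator and denominator by conjugate (4 + 2i):
= (7 - i)(4 + 2i) / (4^2 + (-2)^2)
= (30 + 10i) / 20
Divide through by 10: (3 + i) / 2
= 3/2 + (1/2)i


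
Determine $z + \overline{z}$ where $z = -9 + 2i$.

z + conjugate(z) = (a + bi) + (a - bi) = 2a
= 2 * (-9) = -18


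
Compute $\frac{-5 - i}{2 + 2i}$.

Multiply numerator and denominator by conjugate (2 - 2i):
= (-5 - i)(2 - 2i) / (2^2 + 2^2)
= (-12 + 8i) / 8
Divide through by 4: (-3 + 2i) / 2
= -3/2 + i


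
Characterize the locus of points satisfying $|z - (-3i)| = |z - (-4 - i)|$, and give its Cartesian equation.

|z - z1| = |z - z2| means z is equidistant from z1 and z2,
i.e. the perpendicular bisector of the segment from (0, -3) to (-4, -1) (midpoint (-2, -2)).
With z = x + yi, square both sides:
(x - 0)^2 + (y - (-3))^2 = (x - (-4))^2 + (y - (-1))^2
The x^2 and y^2 terms cancel: -8x + 4y = 17 - 9 = 8
Simplify: 2x - y = -2
Locus: Perpendicular bisector of the segment from (0, -3) to (-4, -1): the line 2x - y = -2


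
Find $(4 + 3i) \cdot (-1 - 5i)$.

(a1*a2 - b1*b2) + (a1*b2 + b1*a2)i
= (-4 - (-15)) + (-20 + (-3))i
= 11 - 23i


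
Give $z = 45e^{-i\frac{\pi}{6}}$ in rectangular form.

a = r cos θ = 45 * sqrt(3)/2 = 45*sqrt(3)/2
b = r sin θ = 45 * -1/2 = -45/2
z = 45*sqrt(3)/2 - (45/2)i


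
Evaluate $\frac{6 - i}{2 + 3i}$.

Multiply numerator and denominator by conjugate (2 - 3i):
= (6 - i)(2 - 3i) / (2^2 + 3^2)
= (9 - 20i) / 13
= 9/13 - (20/13)i


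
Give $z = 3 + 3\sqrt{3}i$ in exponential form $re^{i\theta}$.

r = |z| = sqrt((3)^2 + (3*sqrt(3))^2) = sqrt(9 + 27) = sqrt(36) = 6
θ = arctan(b/a) = arctan(5.1962/3) (quadrant-adjusted) = 60° = π/3
z = 6e^(i*π/3)


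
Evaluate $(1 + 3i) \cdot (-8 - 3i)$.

(a1*a2 - b1*b2) + (a1*b2 + b1*a2)i
= (-8 - (-9)) + (-3 + (-24))i
= 1 - 27i


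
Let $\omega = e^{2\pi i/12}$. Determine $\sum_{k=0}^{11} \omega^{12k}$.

Since 12 divides 12, ω^12 = (ω^12)^1 = 1^1 = 1, so every term is 1.
Sum = 12 · 1 = 12


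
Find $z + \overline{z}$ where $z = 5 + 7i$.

z + conjugate(z) = (a + bi) + (a - bi) = 2a
= 2 * 5 = 10


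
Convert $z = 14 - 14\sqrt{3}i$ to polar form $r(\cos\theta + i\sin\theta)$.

r = |z| = sqrt(a^2 + b^2) = sqrt((14)^2 + (-14*sqrt(3))^2) = sqrt(196 + 588) = sqrt(784) = 28
θ = arctan(b/a) = arctan(-24.2487/14) (quadrant-adjusted) = 300°
z = 28(cos 300° + i sin 300°)


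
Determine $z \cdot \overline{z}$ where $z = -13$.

z * conjugate(z) = |z|^2 = a^2 + b^2
= (-13)^2 + 0^2 = 169


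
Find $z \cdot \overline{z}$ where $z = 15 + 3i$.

z * conjugate(z) = |z|^2 = a^2 + b^2
= 15^2 + 3^2 = 234


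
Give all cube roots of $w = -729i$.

|w| = 729, arg(w) = 270°
Root modulus = 729^(1/3) = 9
Root arguments: θ_k = (270° + 360°k)/3 for k = 0, 1, ..., 2
Roots: 9i, -9*sqrt(3)/2 - (9/2)i, 9*sqrt(3)/2 - (9/2)i


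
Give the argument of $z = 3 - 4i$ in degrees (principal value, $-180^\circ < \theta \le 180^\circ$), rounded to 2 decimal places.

θ = arctan(b/a) = arctan(-4/3) (quadrant-adjusted) = -53.13°


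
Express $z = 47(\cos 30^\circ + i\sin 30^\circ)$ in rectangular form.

a = r cos θ = 47 * sqrt(3)/2 = 47*sqrt(3)/2
b = r sin θ = 47 * 1/2 = 47/2
z = 47*sqrt(3)/2 + (47/2)i


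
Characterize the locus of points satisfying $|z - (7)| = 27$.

|z - z0| = r describes a circle centered at z0 with radius r
Here z0 = 7 and r = 27
Locus: Circle centered at (7, 0) with radius 27


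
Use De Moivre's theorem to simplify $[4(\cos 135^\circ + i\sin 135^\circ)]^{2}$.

By De Moivre: z^n = r^n(cos(nθ) + i sin(nθ))
= 4^2(cos(2*135°) + i sin(2*135°))
= 16(cos 270° + i sin 270°)
= -16i


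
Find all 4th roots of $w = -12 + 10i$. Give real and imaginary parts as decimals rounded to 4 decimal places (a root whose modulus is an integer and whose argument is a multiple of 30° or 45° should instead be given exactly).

|w| = sqrt(244) ≈ 15.620499, arg(w) ≈ 140.194429°
Root modulus = sqrt(244)^(1/4) ≈ 1.988034
Root arguments: θ_k = (arg(w) + 360°k)/4 for k = 0, 1, ..., 3
Compute each root as (root modulus)(cos θ_k + i sin θ_k) using full-precision intermediates, then round to 4 decimal places.
Roots: 1.6275 + 1.1417i, -1.1417 + 1.6275i, -1.6275 - 1.1417i, 1.1417 - 1.6275i


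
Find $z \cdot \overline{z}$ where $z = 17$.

z * conjugate(z) = |z|^2 = a^2 + b^2
= 17^2 + 0^2 = 289


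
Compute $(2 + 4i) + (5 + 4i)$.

(2 + 5) + (4 + 4)i = 7 + 8i


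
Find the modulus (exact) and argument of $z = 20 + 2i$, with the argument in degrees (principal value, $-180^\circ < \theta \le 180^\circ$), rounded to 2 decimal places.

|z| = sqrt(20^2 + 2^2) = sqrt(404)
arg(z) = arctan(b/a) = arctan(2/20) (quadrant-adjusted) = 5.71°


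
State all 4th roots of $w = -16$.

|w| = 16, arg(w) = 180°
Root modulus = 16^(1/4) = 2
Root arguments: θ_k = (180° + 360°k)/4 for k = 0, 1, ..., 3
Roots: sqrt(2) + sqrt(2)i, -sqrt(2) + sqrt(2)i, -sqrt(2) - sqrt(2)i, sqrt(2) - sqrt(2)i


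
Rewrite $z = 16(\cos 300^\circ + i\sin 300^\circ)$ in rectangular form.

a = r cos θ = 16 * 1/2 = 8
b = r sin θ = 16 * -sqrt(3)/2 = -8*sqrt(3)
z = 8 - 8*sqrt(3)i


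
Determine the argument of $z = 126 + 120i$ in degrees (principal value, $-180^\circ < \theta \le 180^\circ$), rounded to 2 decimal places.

θ = arctan(b/a) = arctan(120/126) (quadrant-adjusted) = 43.60°


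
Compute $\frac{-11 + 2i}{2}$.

Divisor is real, so divide each part by 2:
= -11/2 + i


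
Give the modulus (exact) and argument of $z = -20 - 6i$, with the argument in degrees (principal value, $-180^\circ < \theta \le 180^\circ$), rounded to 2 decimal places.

|z| = sqrt((-20)^2 + (-6)^2) = sqrt(436)
arg(z) = arctan(b/a) = arctan(-6/-20) (quadrant-adjusted) = -163.30°


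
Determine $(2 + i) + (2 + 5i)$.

(2 + 2) + (1 + 5)i = 4 + 6i


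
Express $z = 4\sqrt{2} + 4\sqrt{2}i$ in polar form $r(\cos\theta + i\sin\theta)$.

r = |z| = sqrt(a^2 + b^2) = sqrt((4*sqrt(2))^2 + (4*sqrt(2))^2) = sqrt(32 + 32) = sqrt(64) = 8
θ = arctan(b/a) = arctan(5.6569/5.6569) (quadrant-adjusted) = 45°
z = 8(cos 45° + i sin 45°)


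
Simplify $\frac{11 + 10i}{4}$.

Divisor is real, so divide each part by 4:
= 11/4 + (5/2)i


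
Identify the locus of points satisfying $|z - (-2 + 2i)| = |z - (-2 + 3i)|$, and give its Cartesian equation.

|z - z1| = |z - z2| means z is equidistant from z1 and z2,
i.e. the perpendicular bisector of the segment from (-2, 2) to (-2, 3) (midpoint (-2, 5/2)).
With z = x + yi, square both sides:
(x - (-2))^2 + (y - 2)^2 = (x - (-2))^2 + (y - 3)^2
The x^2 and y^2 terms cancel: 0x + 2y = 13 - 8 = 5
Simplify: y = 5/2
Locus: Perpendicular bisector of the segment from (-2, 2) to (-2, 3): the line y = 5/2


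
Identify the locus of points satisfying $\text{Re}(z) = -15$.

Re(z) = x where z = x + yi; the equation x = -15 is satisfied by all points with that x-coordinate
Locus: Vertical line x = -15


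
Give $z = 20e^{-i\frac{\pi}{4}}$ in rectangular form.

a = r cos θ = 20 * sqrt(2)/2 = 10*sqrt(2)
b = r sin θ = 20 * -sqrt(2)/2 = -10*sqrt(2)
z = 10*sqrt(2) - 10*sqrt(2)i


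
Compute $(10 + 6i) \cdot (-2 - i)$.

(a1*a2 - b1*b2) + (a1*b2 + b1*a2)i
= (-20 - (-6)) + (-10 + (-12))i
= -14 - 22i
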